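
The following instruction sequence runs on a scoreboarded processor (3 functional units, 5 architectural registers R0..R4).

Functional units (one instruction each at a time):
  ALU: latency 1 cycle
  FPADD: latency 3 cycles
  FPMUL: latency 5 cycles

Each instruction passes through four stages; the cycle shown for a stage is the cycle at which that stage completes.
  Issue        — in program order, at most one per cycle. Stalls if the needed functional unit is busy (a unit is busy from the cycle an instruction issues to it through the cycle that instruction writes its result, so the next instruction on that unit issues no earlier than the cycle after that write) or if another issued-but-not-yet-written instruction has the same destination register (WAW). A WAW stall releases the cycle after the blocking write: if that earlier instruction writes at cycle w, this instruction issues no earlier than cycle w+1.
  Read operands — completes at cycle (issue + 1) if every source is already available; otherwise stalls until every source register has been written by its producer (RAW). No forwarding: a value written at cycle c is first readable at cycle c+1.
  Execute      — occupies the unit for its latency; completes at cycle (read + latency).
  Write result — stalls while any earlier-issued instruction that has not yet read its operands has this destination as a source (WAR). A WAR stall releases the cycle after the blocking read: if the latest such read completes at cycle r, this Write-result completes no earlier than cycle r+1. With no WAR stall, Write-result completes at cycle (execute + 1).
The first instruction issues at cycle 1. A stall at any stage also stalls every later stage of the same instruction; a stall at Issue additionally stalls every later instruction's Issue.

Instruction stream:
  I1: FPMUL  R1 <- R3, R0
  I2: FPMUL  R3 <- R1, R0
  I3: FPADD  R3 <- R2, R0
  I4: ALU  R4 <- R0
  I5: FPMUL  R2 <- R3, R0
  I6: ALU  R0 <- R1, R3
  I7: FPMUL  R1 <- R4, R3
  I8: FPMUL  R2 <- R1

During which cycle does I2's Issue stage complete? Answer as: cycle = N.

I1  is:1  ro:2  ex:7  wr:8
I2  is:9  ro:10  ex:15  wr:16  — struct: FPMUL busy until I1 writes@8
I3  is:17  ro:18  ex:21  wr:22  — WAW R3: wait I2 write@16
I4  is:18  ro:19  ex:20  wr:21
I5  is:19  ro:23  ex:28  wr:29  — RAW R3: wait I3 write@22
I6  is:22  ro:23  ex:24  wr:25  — struct: ALU busy until I4 writes@21
I7  is:30  ro:31  ex:36  wr:37  — struct: FPMUL busy until I5 writes@29
I8  is:38  ro:39  ex:44  wr:45  — struct: FPMUL busy until I7 writes@37

cycle = 9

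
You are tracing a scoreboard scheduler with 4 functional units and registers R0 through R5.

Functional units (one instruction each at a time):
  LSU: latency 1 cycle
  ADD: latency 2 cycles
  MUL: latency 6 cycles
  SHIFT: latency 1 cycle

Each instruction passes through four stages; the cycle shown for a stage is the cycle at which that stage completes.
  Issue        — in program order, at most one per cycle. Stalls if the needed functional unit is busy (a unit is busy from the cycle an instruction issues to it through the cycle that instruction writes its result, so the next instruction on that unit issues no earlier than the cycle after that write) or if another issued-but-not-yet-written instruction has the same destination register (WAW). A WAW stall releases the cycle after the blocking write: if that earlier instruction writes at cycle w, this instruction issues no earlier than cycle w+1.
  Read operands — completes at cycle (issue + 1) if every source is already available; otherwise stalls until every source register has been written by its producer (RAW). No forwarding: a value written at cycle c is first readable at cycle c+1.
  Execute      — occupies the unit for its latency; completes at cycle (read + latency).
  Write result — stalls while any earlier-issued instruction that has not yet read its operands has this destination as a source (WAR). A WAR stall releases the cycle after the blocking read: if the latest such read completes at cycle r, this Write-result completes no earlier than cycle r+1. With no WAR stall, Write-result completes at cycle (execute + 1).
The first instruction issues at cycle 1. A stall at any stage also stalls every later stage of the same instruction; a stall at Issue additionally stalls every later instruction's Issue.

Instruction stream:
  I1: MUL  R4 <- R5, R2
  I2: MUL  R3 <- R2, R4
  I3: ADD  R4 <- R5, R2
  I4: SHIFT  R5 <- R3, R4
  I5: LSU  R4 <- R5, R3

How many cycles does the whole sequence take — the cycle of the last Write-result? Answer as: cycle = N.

cycle = 24

t=1  I1 dispatched to MUL
t=2  I1 operands ready
t=8  I1 complete
t=9  R4←I1
t=10  I2 dispatched to MUL
t=11  I2 operands ready; I3 dispatched to ADD
t=12  I3 operands ready; I4 dispatched to SHIFT
t=14  I3 complete
t=15  R4←I3
t=16  I5 dispatched to LSU
t=17  I2 complete
t=18  R3←I2
t=19  I4 operands ready
t=20  I4 complete
t=21  R5←I4
t=22  I5 operands ready
t=23  I5 complete
t=24  R4←I5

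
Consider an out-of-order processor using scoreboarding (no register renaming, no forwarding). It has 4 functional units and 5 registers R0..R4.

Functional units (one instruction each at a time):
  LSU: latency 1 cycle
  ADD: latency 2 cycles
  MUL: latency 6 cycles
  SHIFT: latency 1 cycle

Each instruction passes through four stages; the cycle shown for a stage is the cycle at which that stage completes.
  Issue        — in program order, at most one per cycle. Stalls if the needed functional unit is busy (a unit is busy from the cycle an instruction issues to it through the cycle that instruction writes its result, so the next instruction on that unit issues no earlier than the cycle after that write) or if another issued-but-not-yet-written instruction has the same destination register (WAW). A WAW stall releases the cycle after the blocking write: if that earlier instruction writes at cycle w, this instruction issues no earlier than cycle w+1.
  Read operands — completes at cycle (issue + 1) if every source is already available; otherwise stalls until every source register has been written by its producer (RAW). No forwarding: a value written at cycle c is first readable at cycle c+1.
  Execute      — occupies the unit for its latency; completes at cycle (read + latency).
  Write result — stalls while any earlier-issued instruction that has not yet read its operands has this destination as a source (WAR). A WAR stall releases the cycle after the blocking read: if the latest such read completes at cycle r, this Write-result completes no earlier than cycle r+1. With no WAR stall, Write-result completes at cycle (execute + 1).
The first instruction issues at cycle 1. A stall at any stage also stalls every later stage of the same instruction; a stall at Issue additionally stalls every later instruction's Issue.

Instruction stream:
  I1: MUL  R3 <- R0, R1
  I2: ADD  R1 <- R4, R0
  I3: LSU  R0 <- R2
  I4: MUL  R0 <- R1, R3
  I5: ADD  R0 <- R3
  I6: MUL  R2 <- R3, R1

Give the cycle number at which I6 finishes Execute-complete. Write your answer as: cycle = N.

cycle 1: I1→MUL
cycle 2: I1 RO | I2→ADD
cycle 3: I2 RO | I3→LSU
cycle 4: I3 RO
cycle 5: I2 EX | I3 EX
cycle 6: I2 WR R1 | I3 WR R0
cycle 8: I1 EX
cycle 9: I1 WR R3
cycle 10: I4→MUL
cycle 11: I4 RO
cycle 17: I4 EX
cycle 18: I4 WR R0
cycle 19: I5→ADD
cycle 20: I5 RO | I6→MUL
cycle 21: I6 RO
cycle 22: I5 EX
cycle 23: I5 WR R0
cycle 27: I6 EX
cycle 28: I6 WR R2

cycle = 27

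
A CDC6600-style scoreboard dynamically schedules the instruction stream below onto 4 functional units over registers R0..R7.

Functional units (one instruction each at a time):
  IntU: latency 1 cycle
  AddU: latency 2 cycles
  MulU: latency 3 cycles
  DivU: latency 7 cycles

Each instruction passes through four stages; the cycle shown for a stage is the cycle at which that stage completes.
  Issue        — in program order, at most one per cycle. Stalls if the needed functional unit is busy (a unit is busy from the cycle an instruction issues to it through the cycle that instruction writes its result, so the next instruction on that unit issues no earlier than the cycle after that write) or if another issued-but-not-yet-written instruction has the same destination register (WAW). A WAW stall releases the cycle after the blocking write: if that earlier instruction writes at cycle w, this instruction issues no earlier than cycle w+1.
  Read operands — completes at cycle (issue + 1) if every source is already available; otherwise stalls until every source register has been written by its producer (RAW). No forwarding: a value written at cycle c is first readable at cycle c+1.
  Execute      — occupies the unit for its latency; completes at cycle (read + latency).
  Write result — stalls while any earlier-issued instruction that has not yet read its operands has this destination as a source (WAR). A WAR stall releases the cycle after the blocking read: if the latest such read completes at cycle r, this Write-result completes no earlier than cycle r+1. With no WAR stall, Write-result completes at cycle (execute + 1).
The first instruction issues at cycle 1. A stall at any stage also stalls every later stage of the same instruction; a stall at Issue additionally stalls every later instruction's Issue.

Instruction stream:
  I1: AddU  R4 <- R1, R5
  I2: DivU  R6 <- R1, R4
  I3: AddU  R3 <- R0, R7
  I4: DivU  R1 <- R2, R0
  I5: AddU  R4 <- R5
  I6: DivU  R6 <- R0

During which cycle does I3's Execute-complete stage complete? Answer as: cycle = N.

[1] issue I1 (AddU)
[2] I1 read-ops; issue I2 (DivU)
[4] I1 finished on AddU
[5] I1→R4
[6] I2 read-ops; issue I3 (AddU)
[7] I3 read-ops
[9] I3 finished on AddU
[10] I3→R3
[13] I2 finished on DivU
[14] I2→R6
[15] issue I4 (DivU)
[16] I4 read-ops; issue I5 (AddU)
[17] I5 read-ops
[19] I5 finished on AddU
[20] I5→R4
[23] I4 finished on DivU
[24] I4→R1
[25] issue I6 (DivU)
[26] I6 read-ops
[33] I6 finished on DivU
[34] I6→R6

cycle = 9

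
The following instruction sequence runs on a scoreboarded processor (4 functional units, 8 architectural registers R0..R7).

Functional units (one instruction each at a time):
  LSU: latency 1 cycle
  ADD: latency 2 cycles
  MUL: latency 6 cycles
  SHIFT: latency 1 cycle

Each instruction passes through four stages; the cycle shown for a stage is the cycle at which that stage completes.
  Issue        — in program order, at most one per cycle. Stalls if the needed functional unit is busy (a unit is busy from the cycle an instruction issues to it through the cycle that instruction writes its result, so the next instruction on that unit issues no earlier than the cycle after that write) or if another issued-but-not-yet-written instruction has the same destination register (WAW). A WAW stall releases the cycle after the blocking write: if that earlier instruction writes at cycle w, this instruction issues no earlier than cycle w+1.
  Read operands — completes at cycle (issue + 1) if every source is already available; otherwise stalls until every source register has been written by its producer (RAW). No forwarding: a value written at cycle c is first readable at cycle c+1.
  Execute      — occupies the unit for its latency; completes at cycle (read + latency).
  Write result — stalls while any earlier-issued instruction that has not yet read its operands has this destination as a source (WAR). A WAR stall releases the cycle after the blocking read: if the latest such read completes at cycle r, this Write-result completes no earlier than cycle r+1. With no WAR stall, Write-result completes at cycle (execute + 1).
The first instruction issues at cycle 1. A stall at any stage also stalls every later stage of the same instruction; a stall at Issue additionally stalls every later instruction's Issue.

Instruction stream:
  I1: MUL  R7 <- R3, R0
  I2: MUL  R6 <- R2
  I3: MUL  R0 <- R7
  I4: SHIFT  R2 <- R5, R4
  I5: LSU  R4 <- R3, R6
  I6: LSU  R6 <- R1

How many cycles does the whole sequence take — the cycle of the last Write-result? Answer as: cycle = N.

1) issue 1, read 2, done 8, write 9
2) issue 10, read 11, done 17, write 18  <struct: MUL busy until I1 writes@9>
3) issue 19, read 20, done 26, write 27  <struct: MUL busy until I2 writes@18>
4) issue 20, read 21, done 22, write 23
5) issue 21, read 22, done 23, write 24
6) issue 25, read 26, done 27, write 28  <struct: LSU busy until I5 writes@24>

cycle = 28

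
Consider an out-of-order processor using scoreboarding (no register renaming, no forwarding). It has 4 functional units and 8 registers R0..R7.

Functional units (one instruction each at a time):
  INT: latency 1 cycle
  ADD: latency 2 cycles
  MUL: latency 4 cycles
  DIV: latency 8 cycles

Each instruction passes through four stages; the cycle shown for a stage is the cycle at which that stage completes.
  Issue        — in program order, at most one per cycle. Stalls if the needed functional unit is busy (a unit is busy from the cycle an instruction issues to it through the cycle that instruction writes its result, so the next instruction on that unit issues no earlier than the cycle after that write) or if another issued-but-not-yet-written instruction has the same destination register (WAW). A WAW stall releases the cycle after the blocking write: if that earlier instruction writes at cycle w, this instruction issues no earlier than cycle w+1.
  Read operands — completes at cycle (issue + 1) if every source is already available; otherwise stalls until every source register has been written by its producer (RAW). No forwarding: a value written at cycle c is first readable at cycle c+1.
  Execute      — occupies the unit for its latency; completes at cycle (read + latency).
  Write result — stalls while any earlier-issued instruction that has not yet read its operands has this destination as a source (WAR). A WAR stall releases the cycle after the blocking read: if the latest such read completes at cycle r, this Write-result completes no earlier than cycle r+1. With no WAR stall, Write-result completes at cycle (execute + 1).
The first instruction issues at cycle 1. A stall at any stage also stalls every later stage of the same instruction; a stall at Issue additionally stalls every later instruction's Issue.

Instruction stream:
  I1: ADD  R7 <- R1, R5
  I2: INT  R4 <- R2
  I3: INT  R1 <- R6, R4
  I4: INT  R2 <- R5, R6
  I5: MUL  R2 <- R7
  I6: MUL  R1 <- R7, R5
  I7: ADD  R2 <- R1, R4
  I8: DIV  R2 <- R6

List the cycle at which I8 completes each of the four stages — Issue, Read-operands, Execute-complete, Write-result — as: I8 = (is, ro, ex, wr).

I1 -> (1, 2, 4, 5)
I2 -> (2, 3, 4, 5)
I3 -> (6, 7, 8, 9)  // struct: INT busy until I2 writes@5
I4 -> (10, 11, 12, 13)  // struct: INT busy until I3 writes@9
I5 -> (14, 15, 19, 20)  // WAW R2: wait I4 write@13
I6 -> (21, 22, 26, 27)  // struct: MUL busy until I5 writes@20
I7 -> (22, 28, 30, 31)  // RAW R1: wait I6 write@27
I8 -> (32, 33, 41, 42)  // WAW R2: wait I7 write@31

I8 = (32, 33, 41, 42)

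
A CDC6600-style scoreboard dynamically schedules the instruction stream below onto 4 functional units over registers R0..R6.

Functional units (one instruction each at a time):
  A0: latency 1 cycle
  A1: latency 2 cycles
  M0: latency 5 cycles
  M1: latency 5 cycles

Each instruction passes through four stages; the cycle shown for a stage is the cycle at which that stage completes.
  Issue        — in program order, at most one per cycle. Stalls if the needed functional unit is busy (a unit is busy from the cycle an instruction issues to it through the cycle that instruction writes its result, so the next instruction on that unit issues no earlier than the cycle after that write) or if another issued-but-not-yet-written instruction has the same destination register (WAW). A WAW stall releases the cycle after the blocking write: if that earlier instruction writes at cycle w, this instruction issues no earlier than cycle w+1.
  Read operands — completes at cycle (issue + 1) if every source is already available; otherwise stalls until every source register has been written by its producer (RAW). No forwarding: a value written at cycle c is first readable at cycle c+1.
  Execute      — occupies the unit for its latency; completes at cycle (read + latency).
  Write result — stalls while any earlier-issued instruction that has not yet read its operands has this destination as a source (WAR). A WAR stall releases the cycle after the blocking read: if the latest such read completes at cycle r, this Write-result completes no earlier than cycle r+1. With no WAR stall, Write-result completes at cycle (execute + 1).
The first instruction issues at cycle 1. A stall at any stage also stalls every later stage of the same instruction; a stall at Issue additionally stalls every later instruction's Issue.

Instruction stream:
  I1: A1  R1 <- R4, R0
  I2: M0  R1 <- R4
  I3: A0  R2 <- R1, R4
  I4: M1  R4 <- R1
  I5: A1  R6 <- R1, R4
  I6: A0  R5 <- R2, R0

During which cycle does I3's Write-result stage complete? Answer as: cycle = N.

c1: I1 issues→A1
c2: I1 reads
c4: I1 exec-done
c5: I1 writes R1
c6: I2 issues→M0
c7: I2 reads, I3 issues→A0
c8: I4 issues→M1
c9: I5 issues→A1
c12: I2 exec-done
c13: I2 writes R1
c14: I3 reads, I4 reads
c15: I3 exec-done
c16: I3 writes R2
c17: I6 issues→A0
c18: I6 reads
c19: I4 exec-done, I6 exec-done
c20: I4 writes R4, I6 writes R5
c21: I5 reads
c23: I5 exec-done
c24: I5 writes R6

cycle = 16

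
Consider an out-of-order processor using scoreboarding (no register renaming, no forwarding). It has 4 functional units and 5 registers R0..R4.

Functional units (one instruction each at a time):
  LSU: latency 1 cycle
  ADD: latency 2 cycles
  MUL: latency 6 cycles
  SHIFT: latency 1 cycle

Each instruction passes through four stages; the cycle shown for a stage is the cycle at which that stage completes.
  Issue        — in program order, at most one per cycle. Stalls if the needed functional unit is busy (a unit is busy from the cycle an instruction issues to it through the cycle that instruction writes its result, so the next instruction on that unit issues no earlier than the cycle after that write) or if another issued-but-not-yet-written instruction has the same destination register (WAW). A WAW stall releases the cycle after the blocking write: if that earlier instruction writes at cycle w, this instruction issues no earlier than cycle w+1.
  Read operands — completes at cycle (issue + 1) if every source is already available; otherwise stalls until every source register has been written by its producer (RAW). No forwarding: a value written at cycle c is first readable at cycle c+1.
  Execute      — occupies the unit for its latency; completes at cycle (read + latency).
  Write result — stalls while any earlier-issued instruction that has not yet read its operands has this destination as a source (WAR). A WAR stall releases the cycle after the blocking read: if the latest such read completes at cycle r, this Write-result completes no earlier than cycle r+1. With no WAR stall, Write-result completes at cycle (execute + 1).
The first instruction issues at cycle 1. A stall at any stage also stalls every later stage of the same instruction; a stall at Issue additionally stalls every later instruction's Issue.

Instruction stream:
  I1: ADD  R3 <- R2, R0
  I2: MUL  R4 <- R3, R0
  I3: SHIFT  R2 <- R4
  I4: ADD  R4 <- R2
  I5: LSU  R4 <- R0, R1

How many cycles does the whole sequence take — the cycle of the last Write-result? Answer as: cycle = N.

cycle = 24

  I1 | 1 | 2 | 4 | 5
  I2 | 2 | 6 | 12 | 13   RAW R3: wait I1 write@5
  I3 | 3 | 14 | 15 | 16   RAW R4: wait I2 write@13
  I4 | 14 | 17 | 19 | 20   WAW R4: wait I2 write@13 · RAW R2: wait I3 write@16
  I5 | 21 | 22 | 23 | 24   WAW R4: wait I4 write@20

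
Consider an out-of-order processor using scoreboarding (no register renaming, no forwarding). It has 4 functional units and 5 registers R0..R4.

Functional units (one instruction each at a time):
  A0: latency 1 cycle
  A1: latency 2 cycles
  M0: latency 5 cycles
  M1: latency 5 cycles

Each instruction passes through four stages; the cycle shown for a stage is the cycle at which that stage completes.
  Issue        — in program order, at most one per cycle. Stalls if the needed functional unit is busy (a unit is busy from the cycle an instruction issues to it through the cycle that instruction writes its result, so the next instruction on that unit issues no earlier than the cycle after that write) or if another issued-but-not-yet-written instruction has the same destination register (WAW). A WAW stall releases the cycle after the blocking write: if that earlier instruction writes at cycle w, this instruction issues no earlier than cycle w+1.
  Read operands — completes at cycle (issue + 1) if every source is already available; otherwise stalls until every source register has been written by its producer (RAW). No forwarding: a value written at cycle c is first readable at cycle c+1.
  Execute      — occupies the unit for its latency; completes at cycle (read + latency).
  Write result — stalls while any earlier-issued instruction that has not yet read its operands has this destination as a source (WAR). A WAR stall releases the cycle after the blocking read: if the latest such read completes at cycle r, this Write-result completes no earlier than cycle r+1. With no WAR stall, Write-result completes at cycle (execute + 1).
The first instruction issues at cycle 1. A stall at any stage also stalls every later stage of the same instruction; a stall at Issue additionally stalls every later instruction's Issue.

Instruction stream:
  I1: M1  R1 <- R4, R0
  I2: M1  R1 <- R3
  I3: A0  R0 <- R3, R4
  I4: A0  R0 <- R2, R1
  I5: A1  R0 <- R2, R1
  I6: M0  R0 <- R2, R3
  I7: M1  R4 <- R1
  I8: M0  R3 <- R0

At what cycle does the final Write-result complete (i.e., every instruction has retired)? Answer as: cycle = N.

  I1 | 1 | 2 | 7 | 8
  I2 | 9 | 10 | 15 | 16   struct: M1 busy until I1 writes@8
  I3 | 10 | 11 | 12 | 13
  I4 | 14 | 17 | 18 | 19   struct: A0 busy until I3 writes@13 · RAW R1: wait I2 write@16
  I5 | 20 | 21 | 23 | 24   WAW R0: wait I4 write@19
  I6 | 25 | 26 | 31 | 32   WAW R0: wait I5 write@24
  I7 | 26 | 27 | 32 | 33
  I8 | 33 | 34 | 39 | 40   struct: M0 busy until I6 writes@32

cycle = 40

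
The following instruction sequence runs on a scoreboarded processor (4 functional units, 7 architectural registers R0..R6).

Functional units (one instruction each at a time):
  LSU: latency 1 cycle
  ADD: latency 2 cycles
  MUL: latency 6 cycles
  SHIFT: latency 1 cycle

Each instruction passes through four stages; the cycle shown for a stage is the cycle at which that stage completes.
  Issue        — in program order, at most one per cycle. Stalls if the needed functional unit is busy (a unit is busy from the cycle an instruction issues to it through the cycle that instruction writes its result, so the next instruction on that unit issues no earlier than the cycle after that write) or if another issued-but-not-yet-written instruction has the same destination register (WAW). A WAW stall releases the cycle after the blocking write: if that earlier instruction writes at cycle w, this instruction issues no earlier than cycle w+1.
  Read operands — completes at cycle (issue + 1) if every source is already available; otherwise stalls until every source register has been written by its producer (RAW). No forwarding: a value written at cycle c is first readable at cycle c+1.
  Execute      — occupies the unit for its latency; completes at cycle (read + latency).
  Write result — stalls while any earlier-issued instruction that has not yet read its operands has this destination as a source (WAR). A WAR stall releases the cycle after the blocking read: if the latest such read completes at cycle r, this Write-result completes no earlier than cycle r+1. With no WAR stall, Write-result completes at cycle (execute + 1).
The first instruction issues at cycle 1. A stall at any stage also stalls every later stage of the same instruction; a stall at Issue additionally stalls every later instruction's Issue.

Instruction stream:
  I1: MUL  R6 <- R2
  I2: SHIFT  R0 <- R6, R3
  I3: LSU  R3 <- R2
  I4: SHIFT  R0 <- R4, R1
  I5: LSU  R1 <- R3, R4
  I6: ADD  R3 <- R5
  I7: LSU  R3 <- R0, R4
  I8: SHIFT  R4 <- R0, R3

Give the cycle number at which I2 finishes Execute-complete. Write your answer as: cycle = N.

1) issue 1, read 2, done 8, write 9
2) issue 2, read 10, done 11, write 12  <RAW R6: wait I1 write@9>
3) issue 3, read 4, done 5, write 11  <WAR R3: wait I2 read@10>
4) issue 13, read 14, done 15, write 16  <struct: SHIFT busy until I2 writes@12>
5) issue 14, read 15, done 16, write 17
6) issue 15, read 16, done 18, write 19
7) issue 20, read 21, done 22, write 23  <WAW R3: wait I6 write@19>
8) issue 21, read 24, done 25, write 26  <RAW R3: wait I7 write@23>

cycle = 11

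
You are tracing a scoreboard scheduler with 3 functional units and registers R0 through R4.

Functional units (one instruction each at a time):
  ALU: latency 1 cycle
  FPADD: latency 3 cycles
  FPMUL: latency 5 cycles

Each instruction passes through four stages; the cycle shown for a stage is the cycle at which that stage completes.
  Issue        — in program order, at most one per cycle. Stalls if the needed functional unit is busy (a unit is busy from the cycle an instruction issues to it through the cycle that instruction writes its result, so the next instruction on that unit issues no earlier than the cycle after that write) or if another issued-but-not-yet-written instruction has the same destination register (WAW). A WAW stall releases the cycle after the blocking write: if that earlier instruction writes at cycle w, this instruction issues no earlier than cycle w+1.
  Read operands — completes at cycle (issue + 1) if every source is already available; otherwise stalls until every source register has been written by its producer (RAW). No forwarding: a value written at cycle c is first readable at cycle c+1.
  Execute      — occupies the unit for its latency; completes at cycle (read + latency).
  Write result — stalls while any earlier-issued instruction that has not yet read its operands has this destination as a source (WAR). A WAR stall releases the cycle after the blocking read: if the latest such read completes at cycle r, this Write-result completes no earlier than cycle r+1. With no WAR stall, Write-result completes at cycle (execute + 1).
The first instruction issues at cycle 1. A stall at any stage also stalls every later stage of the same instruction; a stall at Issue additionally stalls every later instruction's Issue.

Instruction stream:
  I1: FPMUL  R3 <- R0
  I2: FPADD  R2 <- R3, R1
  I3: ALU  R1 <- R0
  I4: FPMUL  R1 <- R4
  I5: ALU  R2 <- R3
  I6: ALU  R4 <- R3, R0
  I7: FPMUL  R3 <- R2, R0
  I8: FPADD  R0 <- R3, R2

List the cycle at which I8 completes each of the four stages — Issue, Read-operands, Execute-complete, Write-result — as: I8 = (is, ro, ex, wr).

I8 = (20, 27, 30, 31)

t=1  issue I1 (FPMUL)
t=2  I1 read-ops | issue I2 (FPADD)
t=3  issue I3 (ALU)
t=4  I3 read-ops
t=5  I3 finished on ALU
t=7  I1 finished on FPMUL
t=8  I1→R3
t=9  I2 read-ops
t=10  I3→R1
t=11  issue I4 (FPMUL)
t=12  I2 finished on FPADD | I4 read-ops
t=13  I2→R2
t=14  issue I5 (ALU)
t=15  I5 read-ops
t=16  I5 finished on ALU
t=17  I4 finished on FPMUL | I5→R2
t=18  I4→R1 | issue I6 (ALU)
t=19  I6 read-ops | issue I7 (FPMUL)
t=20  I6 finished on ALU | I7 read-ops | issue I8 (FPADD)
t=21  I6→R4
t=25  I7 finished on FPMUL
t=26  I7→R3
t=27  I8 read-ops
t=30  I8 finished on FPADD
t=31  I8→R0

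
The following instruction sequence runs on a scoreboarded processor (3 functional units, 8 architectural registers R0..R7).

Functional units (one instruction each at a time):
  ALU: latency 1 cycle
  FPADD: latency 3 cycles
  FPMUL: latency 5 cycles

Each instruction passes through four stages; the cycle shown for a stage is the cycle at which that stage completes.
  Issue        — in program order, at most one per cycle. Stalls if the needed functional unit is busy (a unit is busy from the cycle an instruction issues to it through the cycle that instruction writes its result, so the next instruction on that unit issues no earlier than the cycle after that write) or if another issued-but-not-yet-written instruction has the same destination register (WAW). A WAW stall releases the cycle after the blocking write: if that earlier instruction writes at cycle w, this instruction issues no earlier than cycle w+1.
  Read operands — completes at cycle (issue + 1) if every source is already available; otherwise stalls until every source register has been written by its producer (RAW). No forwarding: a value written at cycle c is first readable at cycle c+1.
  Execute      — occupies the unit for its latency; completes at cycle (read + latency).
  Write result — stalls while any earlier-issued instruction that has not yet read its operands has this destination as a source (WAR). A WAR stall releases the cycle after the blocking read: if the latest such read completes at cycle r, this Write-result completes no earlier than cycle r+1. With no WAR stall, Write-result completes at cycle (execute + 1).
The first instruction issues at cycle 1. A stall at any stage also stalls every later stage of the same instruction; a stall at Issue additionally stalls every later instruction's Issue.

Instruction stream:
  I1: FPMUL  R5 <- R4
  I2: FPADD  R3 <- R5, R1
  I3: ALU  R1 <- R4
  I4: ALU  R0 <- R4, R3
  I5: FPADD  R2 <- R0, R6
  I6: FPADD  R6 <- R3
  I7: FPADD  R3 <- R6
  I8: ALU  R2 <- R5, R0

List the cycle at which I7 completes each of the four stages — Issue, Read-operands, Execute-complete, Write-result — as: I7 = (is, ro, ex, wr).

I7 = (28, 29, 32, 33)

1) issue 1, read 2, done 7, write 8
2) issue 2, read 9, done 12, write 13  <RAW R5: wait I1 write@8>
3) issue 3, read 4, done 5, write 10  <WAR R1: wait I2 read@9>
4) issue 11, read 14, done 15, write 16  <struct: ALU busy until I3 writes@10 / RAW R3: wait I2 write@13>
5) issue 14, read 17, done 20, write 21  <struct: FPADD busy until I2 writes@13 / RAW R0: wait I4 write@16>
6) issue 22, read 23, done 26, write 27  <struct: FPADD busy until I5 writes@21>
7) issue 28, read 29, done 32, write 33  <struct: FPADD busy until I6 writes@27>
8) issue 29, read 30, done 31, write 32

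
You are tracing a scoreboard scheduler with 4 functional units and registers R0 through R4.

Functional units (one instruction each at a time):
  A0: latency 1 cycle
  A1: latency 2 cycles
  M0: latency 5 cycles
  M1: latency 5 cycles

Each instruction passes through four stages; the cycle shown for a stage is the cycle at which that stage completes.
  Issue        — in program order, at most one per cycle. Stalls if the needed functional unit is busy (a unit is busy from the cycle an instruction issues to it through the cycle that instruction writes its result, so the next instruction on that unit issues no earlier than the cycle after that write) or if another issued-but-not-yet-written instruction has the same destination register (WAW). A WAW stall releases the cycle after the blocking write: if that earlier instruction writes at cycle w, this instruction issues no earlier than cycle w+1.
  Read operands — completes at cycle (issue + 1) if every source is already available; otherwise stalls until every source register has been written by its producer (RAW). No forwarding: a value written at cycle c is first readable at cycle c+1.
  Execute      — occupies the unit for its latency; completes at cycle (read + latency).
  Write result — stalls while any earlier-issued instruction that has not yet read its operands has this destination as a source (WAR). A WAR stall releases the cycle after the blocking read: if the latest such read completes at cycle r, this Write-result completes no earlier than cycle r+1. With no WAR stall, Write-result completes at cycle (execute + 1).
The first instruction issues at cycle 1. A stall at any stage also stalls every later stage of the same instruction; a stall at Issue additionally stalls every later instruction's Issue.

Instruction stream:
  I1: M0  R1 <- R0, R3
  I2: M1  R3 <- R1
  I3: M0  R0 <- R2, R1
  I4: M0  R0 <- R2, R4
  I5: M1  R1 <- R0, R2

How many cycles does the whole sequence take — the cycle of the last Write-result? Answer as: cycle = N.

[I1] 1/2/7/8
[I2] 2/9/14/15  (RAW R1: wait I1 write@8)
[I3] 9/10/15/16  (struct: M0 busy until I1 writes@8)
[I4] 17/18/23/24  (struct: M0 busy until I3 writes@16)
[I5] 18/25/30/31  (RAW R0: wait I4 write@24)

cycle = 31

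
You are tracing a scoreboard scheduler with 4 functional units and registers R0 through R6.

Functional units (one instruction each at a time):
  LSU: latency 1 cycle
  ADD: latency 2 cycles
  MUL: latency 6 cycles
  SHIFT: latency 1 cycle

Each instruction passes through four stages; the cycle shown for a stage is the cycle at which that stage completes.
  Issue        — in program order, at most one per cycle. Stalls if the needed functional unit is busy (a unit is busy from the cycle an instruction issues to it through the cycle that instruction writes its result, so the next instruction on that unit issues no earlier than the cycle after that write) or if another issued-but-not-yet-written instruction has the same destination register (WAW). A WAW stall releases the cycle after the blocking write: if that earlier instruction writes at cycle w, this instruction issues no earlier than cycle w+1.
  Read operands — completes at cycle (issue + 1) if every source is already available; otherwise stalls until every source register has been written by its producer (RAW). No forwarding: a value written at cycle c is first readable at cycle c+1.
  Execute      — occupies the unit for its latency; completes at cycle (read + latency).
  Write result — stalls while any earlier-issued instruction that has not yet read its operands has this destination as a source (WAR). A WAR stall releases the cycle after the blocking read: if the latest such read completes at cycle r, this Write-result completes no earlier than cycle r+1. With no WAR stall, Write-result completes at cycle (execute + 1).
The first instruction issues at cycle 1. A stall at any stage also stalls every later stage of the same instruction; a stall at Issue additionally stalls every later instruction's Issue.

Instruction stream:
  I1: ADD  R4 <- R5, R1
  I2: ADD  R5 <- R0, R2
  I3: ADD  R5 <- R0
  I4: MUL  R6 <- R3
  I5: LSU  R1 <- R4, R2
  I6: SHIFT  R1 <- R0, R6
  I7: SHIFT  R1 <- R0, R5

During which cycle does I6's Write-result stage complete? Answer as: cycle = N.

I1 -> (1, 2, 4, 5)
I2 -> (6, 7, 9, 10)  // struct: ADD busy until I1 writes@5
I3 -> (11, 12, 14, 15)  // struct: ADD busy until I2 writes@10
I4 -> (12, 13, 19, 20)
I5 -> (13, 14, 15, 16)
I6 -> (17, 21, 22, 23)  // WAW R1: wait I5 write@16, RAW R6: wait I4 write@20
I7 -> (24, 25, 26, 27)  // struct: SHIFT busy until I6 writes@23

cycle = 23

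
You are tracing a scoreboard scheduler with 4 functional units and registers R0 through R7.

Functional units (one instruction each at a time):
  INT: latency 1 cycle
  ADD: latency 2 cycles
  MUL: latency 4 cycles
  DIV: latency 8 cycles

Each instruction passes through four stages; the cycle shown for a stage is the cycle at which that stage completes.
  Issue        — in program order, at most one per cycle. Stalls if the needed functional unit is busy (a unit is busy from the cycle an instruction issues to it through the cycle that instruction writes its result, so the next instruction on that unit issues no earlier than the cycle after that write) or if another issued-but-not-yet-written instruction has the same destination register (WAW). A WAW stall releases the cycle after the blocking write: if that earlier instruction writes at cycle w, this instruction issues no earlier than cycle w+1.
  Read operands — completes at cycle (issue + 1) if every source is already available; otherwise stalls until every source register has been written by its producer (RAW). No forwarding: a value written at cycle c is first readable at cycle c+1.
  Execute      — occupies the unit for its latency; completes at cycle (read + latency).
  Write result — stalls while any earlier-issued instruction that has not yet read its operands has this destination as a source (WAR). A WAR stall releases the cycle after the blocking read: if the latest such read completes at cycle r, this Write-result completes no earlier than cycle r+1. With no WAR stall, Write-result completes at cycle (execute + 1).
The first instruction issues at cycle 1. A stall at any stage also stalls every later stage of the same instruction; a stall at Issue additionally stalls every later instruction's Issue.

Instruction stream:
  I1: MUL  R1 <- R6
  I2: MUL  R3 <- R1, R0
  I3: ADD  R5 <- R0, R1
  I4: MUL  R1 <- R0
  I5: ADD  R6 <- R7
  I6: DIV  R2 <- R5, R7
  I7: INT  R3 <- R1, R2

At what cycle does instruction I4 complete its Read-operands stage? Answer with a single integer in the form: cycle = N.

cycle = 16

  I1 | 1 | 2 | 6 | 7
  I2 | 8 | 9 | 13 | 14   struct: MUL busy until I1 writes@7
  I3 | 9 | 10 | 12 | 13
  I4 | 15 | 16 | 20 | 21   struct: MUL busy until I2 writes@14
  I5 | 16 | 17 | 19 | 20
  I6 | 17 | 18 | 26 | 27
  I7 | 18 | 28 | 29 | 30   RAW R2: wait I6 write@27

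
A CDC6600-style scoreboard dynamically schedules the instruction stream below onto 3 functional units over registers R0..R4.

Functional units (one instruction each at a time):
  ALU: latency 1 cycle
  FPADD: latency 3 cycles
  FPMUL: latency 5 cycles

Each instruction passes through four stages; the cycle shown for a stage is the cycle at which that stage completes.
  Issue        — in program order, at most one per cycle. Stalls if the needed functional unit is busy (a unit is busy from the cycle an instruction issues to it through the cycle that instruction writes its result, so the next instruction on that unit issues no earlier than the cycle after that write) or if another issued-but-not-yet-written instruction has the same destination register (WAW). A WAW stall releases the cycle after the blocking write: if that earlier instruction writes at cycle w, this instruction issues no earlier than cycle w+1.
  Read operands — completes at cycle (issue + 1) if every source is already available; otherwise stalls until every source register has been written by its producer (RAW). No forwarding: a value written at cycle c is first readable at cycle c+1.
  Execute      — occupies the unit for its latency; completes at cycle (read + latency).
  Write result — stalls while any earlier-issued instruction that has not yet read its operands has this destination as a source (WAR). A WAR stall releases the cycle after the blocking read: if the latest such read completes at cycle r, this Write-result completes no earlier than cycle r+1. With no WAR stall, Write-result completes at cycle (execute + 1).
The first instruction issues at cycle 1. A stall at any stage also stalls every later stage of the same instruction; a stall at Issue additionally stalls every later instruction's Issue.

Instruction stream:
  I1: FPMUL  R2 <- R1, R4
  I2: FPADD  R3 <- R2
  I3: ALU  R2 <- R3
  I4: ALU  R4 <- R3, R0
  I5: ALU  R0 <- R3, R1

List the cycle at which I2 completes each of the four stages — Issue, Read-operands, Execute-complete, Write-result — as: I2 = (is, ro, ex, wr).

t=1  I1 dispatched to FPMUL
t=2  I1 operands ready | I2 dispatched to FPADD
t=7  I1 complete
t=8  R2←I1
t=9  I2 operands ready | I3 dispatched to ALU
t=12  I2 complete
t=13  R3←I2
t=14  I3 operands ready
t=15  I3 complete
t=16  R2←I3
t=17  I4 dispatched to ALU
t=18  I4 operands ready
t=19  I4 complete
t=20  R4←I4
t=21  I5 dispatched to ALU
t=22  I5 operands ready
t=23  I5 complete
t=24  R0←I5

I2 = (2, 9, 12, 13)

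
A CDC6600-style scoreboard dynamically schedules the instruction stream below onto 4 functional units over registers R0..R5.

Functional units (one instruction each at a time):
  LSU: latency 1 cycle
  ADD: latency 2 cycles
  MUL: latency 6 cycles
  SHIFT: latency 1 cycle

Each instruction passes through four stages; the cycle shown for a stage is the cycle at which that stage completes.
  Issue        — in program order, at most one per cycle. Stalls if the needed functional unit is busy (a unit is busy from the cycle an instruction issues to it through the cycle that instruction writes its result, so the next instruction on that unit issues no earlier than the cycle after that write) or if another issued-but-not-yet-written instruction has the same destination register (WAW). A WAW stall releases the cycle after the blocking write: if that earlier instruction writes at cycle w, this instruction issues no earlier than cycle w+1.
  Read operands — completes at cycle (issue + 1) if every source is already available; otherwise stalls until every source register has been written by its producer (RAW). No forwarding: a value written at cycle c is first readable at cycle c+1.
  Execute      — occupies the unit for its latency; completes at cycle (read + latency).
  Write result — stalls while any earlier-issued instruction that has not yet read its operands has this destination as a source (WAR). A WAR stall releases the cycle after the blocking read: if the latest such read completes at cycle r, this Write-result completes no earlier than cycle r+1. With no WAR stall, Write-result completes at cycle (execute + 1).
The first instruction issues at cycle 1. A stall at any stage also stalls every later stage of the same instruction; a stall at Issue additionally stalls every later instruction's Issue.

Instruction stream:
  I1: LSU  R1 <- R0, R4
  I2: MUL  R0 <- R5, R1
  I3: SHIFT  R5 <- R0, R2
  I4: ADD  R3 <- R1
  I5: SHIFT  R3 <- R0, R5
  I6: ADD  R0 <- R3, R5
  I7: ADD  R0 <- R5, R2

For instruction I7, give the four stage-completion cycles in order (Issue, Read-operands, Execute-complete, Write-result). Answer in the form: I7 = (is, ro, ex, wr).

I7 = (24, 25, 27, 28)

I1 -> (1, 2, 3, 4)
I2 -> (2, 5, 11, 12)  // RAW R1: wait I1 write@4
I3 -> (3, 13, 14, 15)  // RAW R0: wait I2 write@12
I4 -> (4, 5, 7, 8)
I5 -> (16, 17, 18, 19)  // struct: SHIFT busy until I3 writes@15
I6 -> (17, 20, 22, 23)  // RAW R3: wait I5 write@19
I7 -> (24, 25, 27, 28)  // struct: ADD busy until I6 writes@23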